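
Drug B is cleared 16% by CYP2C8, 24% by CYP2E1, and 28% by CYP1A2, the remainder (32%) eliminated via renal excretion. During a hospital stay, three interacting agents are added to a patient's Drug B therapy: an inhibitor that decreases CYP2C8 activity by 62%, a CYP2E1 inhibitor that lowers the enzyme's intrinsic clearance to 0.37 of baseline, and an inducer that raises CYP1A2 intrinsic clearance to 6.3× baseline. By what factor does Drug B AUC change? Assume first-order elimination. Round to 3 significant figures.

CYP2C8: 0.16 × 0.38 = 0.0608
CYP2E1: 0.24 × 0.37 = 0.0888
CYP1A2: 0.28 × 6.3 = 1.764
Other: 0.32 (unchanged)
New clearance relative to baseline: 0.0608 + 0.0888 + 1.764 + 0.32 = 2.2336.
Because AUC varies inversely with clearance, the combined effect is 1 / 2.2336 = 0.448.

0.448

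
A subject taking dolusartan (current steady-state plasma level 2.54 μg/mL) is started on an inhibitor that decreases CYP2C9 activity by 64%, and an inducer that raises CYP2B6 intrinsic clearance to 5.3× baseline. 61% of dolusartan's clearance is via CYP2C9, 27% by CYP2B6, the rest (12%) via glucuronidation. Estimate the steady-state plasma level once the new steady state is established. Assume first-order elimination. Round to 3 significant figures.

1.43 μg/mL

CYP2C9: 0.61 × 0.36 = 0.2196
CYP2B6: 0.27 × 5.3 = 1.431
Other: 0.12 (unchanged)
Relative clearance = 0.2196 + 1.431 + 0.12 = 1.7706.
Steady-state plasma level ∝ 1/CL: new value = 2.54 / 1.7706 = 1.43 μg/mL.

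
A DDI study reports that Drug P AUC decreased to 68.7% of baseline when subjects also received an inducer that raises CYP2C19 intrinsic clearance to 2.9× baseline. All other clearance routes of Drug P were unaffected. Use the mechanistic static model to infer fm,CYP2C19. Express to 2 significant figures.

Write x for the fraction cleared via CYP2C19. The observed AUC change means clearance rose to 1/0.687 = 1.456 of baseline.
Only the CYP2C19 route changed, so 1.456 = x·2.9 + (1 − x), giving x = 0.24.

0.24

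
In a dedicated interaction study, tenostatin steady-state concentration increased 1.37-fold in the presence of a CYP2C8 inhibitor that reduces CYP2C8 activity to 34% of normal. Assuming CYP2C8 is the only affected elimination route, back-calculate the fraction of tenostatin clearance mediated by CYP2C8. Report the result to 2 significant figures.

0.41

Write x for the fraction cleared via CYP2C8. The observed steady-state concentration change means clearance fell to 1/1.37 = 0.7299 of baseline.
Setting x·0.34 + (1 − x) = 0.7299 and solving: x = (0.7299 − 1)/(0.34 − 1) = 0.41.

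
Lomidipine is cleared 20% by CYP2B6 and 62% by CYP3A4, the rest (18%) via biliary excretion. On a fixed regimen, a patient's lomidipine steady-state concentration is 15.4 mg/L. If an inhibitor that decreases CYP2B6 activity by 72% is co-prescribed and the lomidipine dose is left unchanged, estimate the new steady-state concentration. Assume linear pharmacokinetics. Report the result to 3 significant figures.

The CYP2B6 pathway (20% of clearance) falls to 0.28× activity: 0.2 × 0.28 = 0.056.
CYP3A4 (62%) and the residual 18% are unaffected.
New clearance relative to baseline: 0.056 + 0.62 + 0.18 = 0.856.
New steady-state concentration = baseline ÷ relative clearance = 15.4 / 0.856 = 18.0 mg/L.

18.0 mg/L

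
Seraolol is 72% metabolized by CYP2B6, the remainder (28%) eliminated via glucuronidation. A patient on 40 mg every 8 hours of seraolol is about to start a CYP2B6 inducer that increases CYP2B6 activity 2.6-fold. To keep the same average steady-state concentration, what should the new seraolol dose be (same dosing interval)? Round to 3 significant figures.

The CYP2B6 pathway (72% of clearance) is boosted to 2.6× activity: 0.72 × 2.6 = 1.872.
Non-CYP routes (28%) are unchanged.
New clearance relative to baseline: 1.872 + 0.28 = 2.152.
To maintain the same steady-state level, dose must scale with clearance: new dose = 40 × 2.152 = 86.1 mg.

86.1 mg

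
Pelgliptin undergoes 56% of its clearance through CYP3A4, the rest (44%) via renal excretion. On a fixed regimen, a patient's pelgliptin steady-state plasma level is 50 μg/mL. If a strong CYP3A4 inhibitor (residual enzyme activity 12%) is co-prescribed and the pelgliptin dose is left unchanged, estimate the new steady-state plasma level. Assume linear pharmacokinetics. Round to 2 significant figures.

CYP3A4: 0.56 × 0.12 = 0.0672
Other: 0.44 (unchanged)
New clearance relative to baseline: 0.0672 + 0.44 = 0.5072.
With dosing unchanged, steady-state plasma level scales as 1/CL: 50 / 0.5072 = 99 μg/mL.

99 μg/mL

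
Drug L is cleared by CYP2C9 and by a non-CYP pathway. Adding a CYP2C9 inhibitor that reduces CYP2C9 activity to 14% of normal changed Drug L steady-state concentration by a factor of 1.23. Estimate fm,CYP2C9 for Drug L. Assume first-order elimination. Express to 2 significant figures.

Call the CYP2C9 fraction fm. After the interaction, CL_new/CL_old = fm × 0.14 + (1 − fm).
Steady-state concentration ratio = 1 / (new CL fraction), so new CL fraction = 1 / 1.23 = 0.813.
fm × 0.14 + 1 − fm = 0.813  ⇒  fm × (0.14 − 1) = −0.187  ⇒  fm = 0.22.

0.22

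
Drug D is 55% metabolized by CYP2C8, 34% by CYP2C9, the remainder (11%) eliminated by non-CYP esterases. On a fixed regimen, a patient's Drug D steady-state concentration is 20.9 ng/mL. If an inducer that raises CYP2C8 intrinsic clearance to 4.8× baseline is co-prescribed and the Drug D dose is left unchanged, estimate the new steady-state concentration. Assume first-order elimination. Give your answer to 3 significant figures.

The CYP2C8 pathway (55% of clearance) is boosted to 4.8× activity: 0.55 × 4.8 = 2.64.
CYP2C9 (34%) and the residual 11% are unaffected.
CL_new/CL_old = 2.64 + 0.34 + 0.11 = 3.09.
Steady-state concentration ∝ 1/CL, so new value = 20.9 / 3.09 = 6.76 ng/mL.

6.76 ng/mL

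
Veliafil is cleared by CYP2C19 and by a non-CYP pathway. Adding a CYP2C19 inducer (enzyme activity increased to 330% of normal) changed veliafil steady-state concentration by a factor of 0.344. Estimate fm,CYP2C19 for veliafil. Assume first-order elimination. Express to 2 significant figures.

0.83

CL'/CL = 1 / 0.344 = 2.907
3.3·fm + (1 − fm) = 2.907
fm = (2.907 − 1) / (3.3 − 1) = 0.83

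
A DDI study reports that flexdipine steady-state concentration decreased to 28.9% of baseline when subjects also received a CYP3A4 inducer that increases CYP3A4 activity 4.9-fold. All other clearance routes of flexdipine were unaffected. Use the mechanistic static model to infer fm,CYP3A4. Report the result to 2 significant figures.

Write x for the fraction cleared via CYP3A4. The observed steady-state concentration change means clearance rose to 1/0.289 = 3.46 of baseline.
Setting x·4.9 + (1 − x) = 3.46 and solving: x = (3.46 − 1)/(4.9 − 1) = 0.63.

0.63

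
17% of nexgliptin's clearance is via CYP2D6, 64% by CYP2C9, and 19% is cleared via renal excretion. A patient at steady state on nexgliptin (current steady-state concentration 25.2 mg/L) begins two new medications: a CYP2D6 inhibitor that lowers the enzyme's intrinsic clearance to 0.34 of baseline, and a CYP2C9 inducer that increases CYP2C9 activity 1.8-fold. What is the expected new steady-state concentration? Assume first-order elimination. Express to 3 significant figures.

18.0 mg/L

The CYP2D6 pathway (17% of clearance) drops to 0.34× activity: 0.17 × 0.34 = 0.0578.
The CYP2C9 pathway (64% of clearance) rises to 1.8× activity: 0.64 × 1.8 = 1.152.
The remaining 19% of clearance is unaffected.
New clearance relative to baseline: 0.0578 + 1.152 + 0.19 = 1.3998.
New steady-state concentration = 25.2 / 1.3998 = 18.0 mg/L (concentration scales inversely with clearance).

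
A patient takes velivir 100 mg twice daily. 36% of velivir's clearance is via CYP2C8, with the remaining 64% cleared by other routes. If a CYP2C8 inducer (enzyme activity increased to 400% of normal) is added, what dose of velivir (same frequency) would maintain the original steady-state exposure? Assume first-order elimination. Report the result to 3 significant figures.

The CYP2C8 pathway (36% of clearance) increases to 4× activity: 0.36 × 4 = 1.44.
The remaining 64% of clearance is unaffected.
New clearance relative to baseline: 1.44 + 0.64 = 2.08.
Css,avg = (dose rate)/CL, so holding Css fixed requires dose ∝ CL: 100 × 2.08 = 208 mg.

208 mg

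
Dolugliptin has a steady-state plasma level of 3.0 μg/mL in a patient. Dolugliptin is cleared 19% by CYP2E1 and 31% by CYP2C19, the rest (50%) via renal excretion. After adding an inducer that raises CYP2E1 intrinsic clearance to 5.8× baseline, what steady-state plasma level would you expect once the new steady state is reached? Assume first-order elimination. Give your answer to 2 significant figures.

The CYP2E1 pathway (19% of clearance) rises to 5.8× activity: 0.19 × 5.8 = 1.102.
CYP2C19 (31%) and the residual 50% are unaffected.
CL_new/CL_old = 1.102 + 0.31 + 0.5 = 1.912.
Steady-state plasma level ∝ 1/CL, so new value = 3.0 / 1.912 = 1.6 μg/mL.

1.6 μg/mL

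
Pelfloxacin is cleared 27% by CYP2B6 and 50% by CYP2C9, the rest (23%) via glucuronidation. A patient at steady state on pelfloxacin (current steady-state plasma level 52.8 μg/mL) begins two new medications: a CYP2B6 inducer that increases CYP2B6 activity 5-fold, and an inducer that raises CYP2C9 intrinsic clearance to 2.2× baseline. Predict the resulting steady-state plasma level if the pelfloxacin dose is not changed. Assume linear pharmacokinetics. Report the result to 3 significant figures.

CYP2B6: 0.27 × 5 = 1.35
CYP2C9: 0.5 × 2.2 = 1.1
Other: 0.23 (unchanged)
New clearance relative to baseline: 1.35 + 1.1 + 0.23 = 2.68.
New steady-state plasma level = 52.8 / 2.68 = 19.7 μg/mL (concentration scales inversely with clearance).

19.7 μg/mL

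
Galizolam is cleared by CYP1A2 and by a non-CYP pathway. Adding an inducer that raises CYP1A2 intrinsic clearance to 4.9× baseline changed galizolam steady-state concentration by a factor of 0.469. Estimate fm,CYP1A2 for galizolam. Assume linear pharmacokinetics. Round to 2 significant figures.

0.29

Write x for the fraction cleared via CYP1A2. The observed steady-state concentration change means clearance rose to 1/0.469 = 2.132 of baseline.
Setting x·4.9 + (1 − x) = 2.132 and solving: x = (2.132 − 1)/(4.9 − 1) = 0.29.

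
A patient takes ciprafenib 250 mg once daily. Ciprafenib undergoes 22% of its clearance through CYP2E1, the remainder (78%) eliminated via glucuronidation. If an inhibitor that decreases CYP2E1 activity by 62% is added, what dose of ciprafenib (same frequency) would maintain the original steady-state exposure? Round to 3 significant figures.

The CYP2E1 pathway (22% of clearance) drops to 0.38× activity: 0.22 × 0.38 = 0.0836.
Non-CYP routes (78%) are unchanged.
Relative clearance = 0.0836 + 0.78 = 0.8636.
Exposure is unchanged when dose changes in proportion to clearance. New dose = 250 mg × 0.8636 = 216 mg.

216 mg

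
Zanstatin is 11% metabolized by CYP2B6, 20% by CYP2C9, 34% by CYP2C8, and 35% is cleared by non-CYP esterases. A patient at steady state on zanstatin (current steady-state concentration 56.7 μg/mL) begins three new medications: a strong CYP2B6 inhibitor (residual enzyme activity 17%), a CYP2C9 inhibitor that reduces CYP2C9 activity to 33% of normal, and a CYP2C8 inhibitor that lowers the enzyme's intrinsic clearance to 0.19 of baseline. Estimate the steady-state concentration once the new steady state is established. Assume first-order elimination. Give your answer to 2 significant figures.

CYP2B6: 0.11 × 0.17 = 0.0187
CYP2C9: 0.2 × 0.33 = 0.066
CYP2C8: 0.34 × 0.19 = 0.0646
Other: 0.35 (unchanged)
CL_new/CL_old = 0.0187 + 0.066 + 0.0646 + 0.35 = 0.4993.
Dividing the baseline by the relative clearance: 56.7 / 0.4993 = 1.1 × 10² μg/mL.

1.1 × 10² μg/mL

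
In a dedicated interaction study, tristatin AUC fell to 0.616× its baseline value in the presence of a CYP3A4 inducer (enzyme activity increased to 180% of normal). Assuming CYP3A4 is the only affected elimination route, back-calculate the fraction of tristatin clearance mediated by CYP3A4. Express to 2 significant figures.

Call the CYP3A4 fraction fm. After the interaction, CL_new/CL_old = fm × 1.8 + (1 − fm).
AUC ratio = 1 / (new CL fraction), so new CL fraction = 1 / 0.616 = 1.623.
fm × 1.8 + 1 − fm = 1.623  ⇒  fm × (1.8 − 1) = 0.6234  ⇒  fm = 0.78.

0.78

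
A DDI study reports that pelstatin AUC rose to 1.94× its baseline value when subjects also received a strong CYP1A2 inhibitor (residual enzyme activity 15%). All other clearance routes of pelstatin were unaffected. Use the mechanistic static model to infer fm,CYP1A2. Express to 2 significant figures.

0.57

CL'/CL = 1 / 1.94 = 0.5155
0.15·fm + (1 − fm) = 0.5155
fm = (0.5155 − 1) / (0.15 − 1) = 0.57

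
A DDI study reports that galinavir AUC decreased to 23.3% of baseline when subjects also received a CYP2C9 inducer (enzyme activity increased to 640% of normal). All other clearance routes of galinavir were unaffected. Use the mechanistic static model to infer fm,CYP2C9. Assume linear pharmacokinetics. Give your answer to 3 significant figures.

0.610

CL'/CL = 1 / 0.233 = 4.292
6.4·fm + (1 − fm) = 4.292
fm = (4.292 − 1) / (6.4 − 1) = 0.610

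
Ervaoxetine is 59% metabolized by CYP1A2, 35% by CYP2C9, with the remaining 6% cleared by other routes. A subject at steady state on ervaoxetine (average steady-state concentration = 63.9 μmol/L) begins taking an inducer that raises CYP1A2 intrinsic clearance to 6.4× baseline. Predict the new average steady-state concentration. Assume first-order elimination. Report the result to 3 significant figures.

CYP1A2: 0.59 × 6.4 = 3.776
CYP2C9: 0.35 (unchanged)
Other: 0.06 (unchanged)
New clearance relative to baseline: 3.776 + 0.35 + 0.06 = 4.186.
New average steady-state concentration = baseline ÷ relative clearance = 63.9 / 4.186 = 15.3 μmol/L.

15.3 μmol/L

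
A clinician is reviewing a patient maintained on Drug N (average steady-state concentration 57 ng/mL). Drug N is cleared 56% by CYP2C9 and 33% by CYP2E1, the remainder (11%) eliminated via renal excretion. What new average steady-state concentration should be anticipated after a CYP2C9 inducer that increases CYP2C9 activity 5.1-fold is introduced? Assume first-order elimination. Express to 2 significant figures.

CYP2C9: 0.56 × 5.1 = 2.856
CYP2E1: 0.33 (unchanged)
Other: 0.11 (unchanged)
Relative clearance = 2.856 + 0.33 + 0.11 = 3.296.
New average steady-state concentration = baseline ÷ relative clearance = 57 / 3.296 = 17 ng/mL.

17 ng/mL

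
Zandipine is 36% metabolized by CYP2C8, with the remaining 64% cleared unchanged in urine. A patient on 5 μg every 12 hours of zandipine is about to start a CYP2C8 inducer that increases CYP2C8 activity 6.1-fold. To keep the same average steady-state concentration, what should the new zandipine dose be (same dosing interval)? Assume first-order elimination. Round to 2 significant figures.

14 μg

The CYP2C8 pathway (36% of clearance) increases to 6.1× activity: 0.36 × 6.1 = 2.196.
The remaining 64% of clearance is unaffected.
Relative clearance = 2.196 + 0.64 = 2.836.
Css,avg = (dose rate)/CL, so holding Css fixed requires dose ∝ CL: 5 × 2.836 = 14 μg.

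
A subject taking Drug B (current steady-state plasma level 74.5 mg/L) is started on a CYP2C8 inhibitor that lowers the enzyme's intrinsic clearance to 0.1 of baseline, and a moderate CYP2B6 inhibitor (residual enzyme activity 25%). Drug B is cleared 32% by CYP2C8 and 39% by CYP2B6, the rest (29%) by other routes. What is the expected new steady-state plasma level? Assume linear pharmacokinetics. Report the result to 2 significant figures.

1.8 × 10² mg/L

The CYP2C8 pathway (32% of clearance) is reduced to 0.1× activity: 0.32 × 0.1 = 0.032.
The CYP2B6 pathway (39% of clearance) drops to 0.25× activity: 0.39 × 0.25 = 0.0975.
The remaining 29% of clearance is unaffected.
New clearance relative to baseline: 0.032 + 0.0975 + 0.29 = 0.4195.
Dividing the baseline by the relative clearance: 74.5 / 0.4195 = 1.8 × 10² mg/L.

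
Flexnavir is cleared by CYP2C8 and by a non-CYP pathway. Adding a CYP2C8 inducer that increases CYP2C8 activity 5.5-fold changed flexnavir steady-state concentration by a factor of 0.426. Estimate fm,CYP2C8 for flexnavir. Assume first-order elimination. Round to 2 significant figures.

CL'/CL = 1 / 0.426 = 2.347
5.5·fm + (1 − fm) = 2.347
fm = (2.347 − 1) / (5.5 − 1) = 0.30

0.30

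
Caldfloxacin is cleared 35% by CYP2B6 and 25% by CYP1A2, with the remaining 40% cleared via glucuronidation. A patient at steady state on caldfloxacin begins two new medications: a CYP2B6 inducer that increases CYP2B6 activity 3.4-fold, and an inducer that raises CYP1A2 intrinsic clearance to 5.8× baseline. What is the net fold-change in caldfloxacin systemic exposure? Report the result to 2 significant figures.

The CYP2B6 pathway (35% of clearance) increases to 3.4× activity: 0.35 × 3.4 = 1.19.
The CYP1A2 pathway (25% of clearance) rises to 5.8× activity: 0.25 × 5.8 = 1.45.
The remaining 40% of clearance is unaffected.
Relative clearance = 1.19 + 1.45 + 0.4 = 3.04.
Net systemic exposure ratio = 1 / 3.04 = 0.33.

0.33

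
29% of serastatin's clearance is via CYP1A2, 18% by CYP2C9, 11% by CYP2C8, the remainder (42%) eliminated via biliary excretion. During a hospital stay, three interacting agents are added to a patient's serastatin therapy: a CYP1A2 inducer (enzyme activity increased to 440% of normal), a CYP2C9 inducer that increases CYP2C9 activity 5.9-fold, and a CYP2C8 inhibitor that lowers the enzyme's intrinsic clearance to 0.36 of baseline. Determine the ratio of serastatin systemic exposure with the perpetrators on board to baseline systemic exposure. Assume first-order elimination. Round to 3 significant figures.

0.357

CYP1A2: 0.29 × 4.4 = 1.276
CYP2C9: 0.18 × 5.9 = 1.062
CYP2C8: 0.11 × 0.36 = 0.0396
Other: 0.42 (unchanged)
Relative clearance = 1.276 + 1.062 + 0.0396 + 0.42 = 2.7976.
Because systemic exposure varies inversely with clearance, the combined effect is 1 / 2.7976 = 0.357.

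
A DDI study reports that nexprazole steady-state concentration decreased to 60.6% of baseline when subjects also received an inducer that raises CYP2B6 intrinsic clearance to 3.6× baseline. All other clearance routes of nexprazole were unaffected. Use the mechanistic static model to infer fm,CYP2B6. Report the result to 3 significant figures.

0.250

CL'/CL = 1 / 0.606 = 1.65
3.6·fm + (1 − fm) = 1.65
fm = (1.65 − 1) / (3.6 − 1) = 0.250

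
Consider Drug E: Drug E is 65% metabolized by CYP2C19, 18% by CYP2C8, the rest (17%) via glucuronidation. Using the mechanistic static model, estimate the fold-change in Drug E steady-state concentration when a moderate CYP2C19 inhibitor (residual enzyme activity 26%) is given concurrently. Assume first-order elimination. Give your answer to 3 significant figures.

1.93

CYP2C19: 0.65 × 0.26 = 0.169
CYP2C8: 0.18 (unchanged)
Other: 0.17 (unchanged)
New clearance relative to baseline: 0.169 + 0.18 + 0.17 = 0.519.
Steady-state concentration is inversely proportional to clearance, so the fold-change is 1 / 0.519 = 1.93.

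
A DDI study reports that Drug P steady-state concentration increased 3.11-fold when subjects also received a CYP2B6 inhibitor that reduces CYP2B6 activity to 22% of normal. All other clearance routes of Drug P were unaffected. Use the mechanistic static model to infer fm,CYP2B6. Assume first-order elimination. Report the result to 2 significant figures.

Call the CYP2B6 fraction fm. After the interaction, CL_new/CL_old = fm × 0.22 + (1 − fm).
Steady-state concentration ratio = 1 / (new CL fraction), so new CL fraction = 1 / 3.11 = 0.3215.
fm × 0.22 + 1 − fm = 0.3215  ⇒  fm × (0.22 − 1) = −0.6785  ⇒  fm = 0.87.

0.87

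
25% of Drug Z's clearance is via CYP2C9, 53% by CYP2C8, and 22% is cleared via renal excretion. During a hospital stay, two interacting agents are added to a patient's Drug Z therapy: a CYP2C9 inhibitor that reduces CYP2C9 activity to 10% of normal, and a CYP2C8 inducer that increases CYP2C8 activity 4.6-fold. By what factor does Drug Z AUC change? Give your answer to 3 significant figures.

0.373

CYP2C9: 0.25 × 0.1 = 0.025
CYP2C8: 0.53 × 4.6 = 2.438
Other: 0.22 (unchanged)
CL_new/CL_old = 0.025 + 2.438 + 0.22 = 2.683.
Because AUC varies inversely with clearance, the combined effect is 1 / 2.683 = 0.373.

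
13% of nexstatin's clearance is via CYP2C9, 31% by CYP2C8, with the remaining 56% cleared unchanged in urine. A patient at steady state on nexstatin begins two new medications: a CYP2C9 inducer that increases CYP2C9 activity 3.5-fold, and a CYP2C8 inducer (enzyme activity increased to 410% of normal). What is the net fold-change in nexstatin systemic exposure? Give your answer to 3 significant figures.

0.437

The CYP2C9 pathway (13% of clearance) rises to 3.5× activity: 0.13 × 3.5 = 0.455.
The CYP2C8 pathway (31% of clearance) increases to 4.1× activity: 0.31 × 4.1 = 1.271.
The remaining 56% of clearance is unaffected.
Relative clearance = 0.455 + 1.271 + 0.56 = 2.286.
Systemic exposure ∝ 1/CL: fold-change = 1 / 2.286 = 0.437.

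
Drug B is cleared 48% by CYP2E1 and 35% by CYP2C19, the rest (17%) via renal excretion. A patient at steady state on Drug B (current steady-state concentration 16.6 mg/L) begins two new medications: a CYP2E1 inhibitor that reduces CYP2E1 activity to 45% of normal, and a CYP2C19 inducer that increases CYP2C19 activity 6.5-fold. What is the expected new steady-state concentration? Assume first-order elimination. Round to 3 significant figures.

6.24 mg/L

The CYP2E1 pathway (48% of clearance) drops to 0.45× activity: 0.48 × 0.45 = 0.216.
The CYP2C19 pathway (35% of clearance) increases to 6.5× activity: 0.35 × 6.5 = 2.275.
Non-CYP routes (17%) are unchanged.
CL_new/CL_old = 0.216 + 2.275 + 0.17 = 2.661.
Steady-state concentration ∝ 1/CL: new value = 16.6 / 2.661 = 6.24 mg/L.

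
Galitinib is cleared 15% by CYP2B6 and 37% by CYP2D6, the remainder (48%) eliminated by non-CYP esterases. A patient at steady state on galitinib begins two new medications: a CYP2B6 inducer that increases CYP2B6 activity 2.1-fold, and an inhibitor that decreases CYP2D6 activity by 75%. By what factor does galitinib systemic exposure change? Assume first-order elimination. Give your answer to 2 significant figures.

The CYP2B6 pathway (15% of clearance) rises to 2.1× activity: 0.15 × 2.1 = 0.315.
The CYP2D6 pathway (37% of clearance) drops to 0.25× activity: 0.37 × 0.25 = 0.0925.
Non-CYP routes (48%) are unchanged.
CL_new/CL_old = 0.315 + 0.0925 + 0.48 = 0.8875.
Because systemic exposure varies inversely with clearance, the combined effect is 1 / 0.8875 = 1.1.

1.1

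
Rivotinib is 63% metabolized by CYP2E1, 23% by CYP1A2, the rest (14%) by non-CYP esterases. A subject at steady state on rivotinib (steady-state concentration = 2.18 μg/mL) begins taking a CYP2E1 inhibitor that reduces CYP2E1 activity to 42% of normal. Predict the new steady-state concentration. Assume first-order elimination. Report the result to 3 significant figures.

The CYP2E1 pathway (63% of clearance) drops to 0.42× activity: 0.63 × 0.42 = 0.2646.
CYP1A2 (23%) and the residual 14% are unaffected.
CL_new/CL_old = 0.2646 + 0.23 + 0.14 = 0.6346.
With dosing unchanged, steady-state concentration scales as 1/CL: 2.18 / 0.6346 = 3.44 μg/mL.

3.44 μg/mL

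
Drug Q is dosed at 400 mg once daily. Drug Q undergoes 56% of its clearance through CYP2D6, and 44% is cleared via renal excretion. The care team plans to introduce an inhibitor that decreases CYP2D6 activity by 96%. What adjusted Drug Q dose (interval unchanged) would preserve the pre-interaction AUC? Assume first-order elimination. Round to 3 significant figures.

185 mg

CYP2D6: 0.56 × 0.04 = 0.0224
Other: 0.44 (unchanged)
Relative clearance = 0.0224 + 0.44 = 0.4624.
Exposure is unchanged when dose changes in proportion to clearance. New dose = 400 mg × 0.4624 = 185 mg.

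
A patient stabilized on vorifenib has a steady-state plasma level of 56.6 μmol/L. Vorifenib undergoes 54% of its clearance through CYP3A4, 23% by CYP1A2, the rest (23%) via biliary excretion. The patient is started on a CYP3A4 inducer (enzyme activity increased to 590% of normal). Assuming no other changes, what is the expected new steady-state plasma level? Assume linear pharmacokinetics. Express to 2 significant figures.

The CYP3A4 pathway (54% of clearance) is boosted to 5.9× activity: 0.54 × 5.9 = 3.186.
CYP1A2 (23%) and the residual 23% are unaffected.
New clearance relative to baseline: 3.186 + 0.23 + 0.23 = 3.646.
Steady-state plasma level ∝ 1/CL, so new value = 56.6 / 3.646 = 16 μmol/L.

16 μmol/L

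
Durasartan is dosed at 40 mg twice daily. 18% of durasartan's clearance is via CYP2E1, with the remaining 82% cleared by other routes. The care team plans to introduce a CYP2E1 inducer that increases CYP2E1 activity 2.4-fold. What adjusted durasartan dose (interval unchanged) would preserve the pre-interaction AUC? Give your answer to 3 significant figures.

The CYP2E1 pathway (18% of clearance) is boosted to 2.4× activity: 0.18 × 2.4 = 0.432.
Non-CYP routes (82%) are unchanged.
CL_new/CL_old = 0.432 + 0.82 = 1.252.
Css,avg = (dose rate)/CL, so holding Css fixed requires dose ∝ CL: 40 × 1.252 = 50.1 mg.

50.1 mg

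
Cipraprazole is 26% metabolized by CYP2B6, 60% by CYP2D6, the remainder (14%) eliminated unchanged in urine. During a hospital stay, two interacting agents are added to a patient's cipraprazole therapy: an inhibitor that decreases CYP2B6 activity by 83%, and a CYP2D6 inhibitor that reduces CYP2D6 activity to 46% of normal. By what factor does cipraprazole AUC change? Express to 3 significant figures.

CYP2B6: 0.26 × 0.17 = 0.0442
CYP2D6: 0.6 × 0.46 = 0.276
Other: 0.14 (unchanged)
Relative clearance = 0.0442 + 0.276 + 0.14 = 0.4602.
Net AUC ratio = 1 / 0.4602 = 2.17.

2.17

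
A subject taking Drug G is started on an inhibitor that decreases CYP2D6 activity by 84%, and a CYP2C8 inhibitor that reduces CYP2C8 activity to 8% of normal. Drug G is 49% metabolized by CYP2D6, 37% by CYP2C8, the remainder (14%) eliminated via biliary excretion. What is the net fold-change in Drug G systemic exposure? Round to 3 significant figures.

4.03

The CYP2D6 pathway (49% of clearance) drops to 0.16× activity: 0.49 × 0.16 = 0.0784.
The CYP2C8 pathway (37% of clearance) is reduced to 0.08× activity: 0.37 × 0.08 = 0.0296.
The remaining 14% of clearance is unaffected.
New clearance relative to baseline: 0.0784 + 0.0296 + 0.14 = 0.248.
Systemic exposure ∝ 1/CL: fold-change = 1 / 0.248 = 4.03.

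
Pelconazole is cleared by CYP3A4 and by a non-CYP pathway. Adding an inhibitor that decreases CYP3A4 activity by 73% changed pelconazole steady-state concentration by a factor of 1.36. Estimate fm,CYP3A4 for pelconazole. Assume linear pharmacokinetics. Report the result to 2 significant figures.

0.36

Write x for the fraction cleared via CYP3A4. The observed steady-state concentration change means clearance fell to 1/1.36 = 0.7353 of baseline.
Only the CYP3A4 route changed, so 0.7353 = x·0.27 + (1 − x), giving x = 0.36.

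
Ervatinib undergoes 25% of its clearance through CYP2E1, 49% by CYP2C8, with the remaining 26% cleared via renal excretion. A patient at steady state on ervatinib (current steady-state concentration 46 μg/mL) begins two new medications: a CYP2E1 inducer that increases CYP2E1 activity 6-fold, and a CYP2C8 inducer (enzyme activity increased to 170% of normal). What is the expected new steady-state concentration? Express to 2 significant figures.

18 μg/mL

The CYP2E1 pathway (25% of clearance) rises to 6× activity: 0.25 × 6 = 1.5.
The CYP2C8 pathway (49% of clearance) rises to 1.7× activity: 0.49 × 1.7 = 0.833.
Non-CYP routes (26%) are unchanged.
CL_new/CL_old = 1.5 + 0.833 + 0.26 = 2.593.
Steady-state concentration ∝ 1/CL: new value = 46 / 2.593 = 18 μg/mL.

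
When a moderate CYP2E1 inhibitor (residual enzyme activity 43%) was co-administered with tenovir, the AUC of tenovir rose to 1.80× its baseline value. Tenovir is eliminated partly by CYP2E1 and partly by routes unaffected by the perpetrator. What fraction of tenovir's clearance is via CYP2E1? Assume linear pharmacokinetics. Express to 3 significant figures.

0.780

Write x for the fraction cleared via CYP2E1. The observed AUC change means clearance fell to 1/1.80 = 0.5556 of baseline.
Setting x·0.43 + (1 − x) = 0.5556 and solving: x = (0.5556 − 1)/(0.43 − 1) = 0.780.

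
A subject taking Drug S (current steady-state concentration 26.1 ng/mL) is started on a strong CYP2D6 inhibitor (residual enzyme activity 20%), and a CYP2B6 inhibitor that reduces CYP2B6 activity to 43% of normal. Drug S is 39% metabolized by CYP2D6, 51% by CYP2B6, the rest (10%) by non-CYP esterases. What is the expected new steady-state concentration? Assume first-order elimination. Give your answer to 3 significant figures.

The CYP2D6 pathway (39% of clearance) is reduced to 0.2× activity: 0.39 × 0.2 = 0.078.
The CYP2B6 pathway (51% of clearance) drops to 0.43× activity: 0.51 × 0.43 = 0.2193.
Non-CYP routes (10%) are unchanged.
Relative clearance = 0.078 + 0.2193 + 0.1 = 0.3973.
Steady-state concentration ∝ 1/CL: new value = 26.1 / 0.3973 = 65.7 ng/mL.

65.7 ng/mL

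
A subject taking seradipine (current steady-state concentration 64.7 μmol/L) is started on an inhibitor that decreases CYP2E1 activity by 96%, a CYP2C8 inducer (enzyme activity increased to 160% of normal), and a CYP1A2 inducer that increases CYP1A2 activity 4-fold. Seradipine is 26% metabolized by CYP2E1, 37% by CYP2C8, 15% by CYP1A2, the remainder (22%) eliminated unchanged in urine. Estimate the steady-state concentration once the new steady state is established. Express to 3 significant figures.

45.5 μmol/L

The CYP2E1 pathway (26% of clearance) drops to 0.04× activity: 0.26 × 0.04 = 0.0104.
The CYP2C8 pathway (37% of clearance) rises to 1.6× activity: 0.37 × 1.6 = 0.592.
The CYP1A2 pathway (15% of clearance) is boosted to 4× activity: 0.15 × 4 = 0.6.
Non-CYP routes (22%) are unchanged.
Relative clearance = 0.0104 + 0.592 + 0.6 + 0.22 = 1.4224.
Dividing the baseline by the relative clearance: 64.7 / 1.4224 = 45.5 μmol/L.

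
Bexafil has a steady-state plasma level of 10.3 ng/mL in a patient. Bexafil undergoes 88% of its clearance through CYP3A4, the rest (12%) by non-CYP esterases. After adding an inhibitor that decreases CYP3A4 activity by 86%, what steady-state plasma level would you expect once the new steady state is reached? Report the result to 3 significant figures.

42.4 ng/mL

CYP3A4: 0.88 × 0.14 = 0.1232
Other: 0.12 (unchanged)
Relative clearance = 0.1232 + 0.12 = 0.2432.
New steady-state plasma level = baseline ÷ relative clearance = 10.3 / 0.2432 = 42.4 ng/mL.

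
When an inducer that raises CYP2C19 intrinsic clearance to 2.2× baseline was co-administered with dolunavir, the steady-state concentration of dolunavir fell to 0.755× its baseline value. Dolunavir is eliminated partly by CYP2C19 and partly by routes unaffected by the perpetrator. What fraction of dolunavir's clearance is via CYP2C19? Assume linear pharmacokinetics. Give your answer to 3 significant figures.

0.270

Let fm be the CYP2C19 fraction. New clearance relative to baseline = fm × 2.2 + (1 − fm).
Steady-state concentration ratio = 1 / (new CL fraction), so new CL fraction = 1 / 0.755 = 1.325.
fm × 2.2 + 1 − fm = 1.325  ⇒  fm × (2.2 − 1) = 0.3245  ⇒  fm = 0.270.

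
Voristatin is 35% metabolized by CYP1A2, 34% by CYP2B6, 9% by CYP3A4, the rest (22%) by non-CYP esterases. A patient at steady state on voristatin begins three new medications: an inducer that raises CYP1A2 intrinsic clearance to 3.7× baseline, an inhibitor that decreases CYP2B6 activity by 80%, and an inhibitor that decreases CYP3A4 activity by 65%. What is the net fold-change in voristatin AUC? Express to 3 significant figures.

The CYP1A2 pathway (35% of clearance) rises to 3.7× activity: 0.35 × 3.7 = 1.295.
The CYP2B6 pathway (34% of clearance) is reduced to 0.2× activity: 0.34 × 0.2 = 0.068.
The CYP3A4 pathway (9% of clearance) drops to 0.35× activity: 0.09 × 0.35 = 0.0315.
Non-CYP routes (22%) are unchanged.
New clearance relative to baseline: 1.295 + 0.068 + 0.0315 + 0.22 = 1.6145.
Because AUC varies inversely with clearance, the combined effect is 1 / 1.6145 = 0.619.

0.619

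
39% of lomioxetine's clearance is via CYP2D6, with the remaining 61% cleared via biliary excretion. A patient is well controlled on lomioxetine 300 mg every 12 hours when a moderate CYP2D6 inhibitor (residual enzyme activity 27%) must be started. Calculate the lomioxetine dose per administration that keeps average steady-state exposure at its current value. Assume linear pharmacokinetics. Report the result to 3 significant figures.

The CYP2D6 pathway (39% of clearance) falls to 0.27× activity: 0.39 × 0.27 = 0.1053.
Non-CYP routes (61%) are unchanged.
CL_new/CL_old = 0.1053 + 0.61 = 0.7153.
To maintain the same steady-state level, dose must scale with clearance: new dose = 300 × 0.7153 = 215 mg.

215 mg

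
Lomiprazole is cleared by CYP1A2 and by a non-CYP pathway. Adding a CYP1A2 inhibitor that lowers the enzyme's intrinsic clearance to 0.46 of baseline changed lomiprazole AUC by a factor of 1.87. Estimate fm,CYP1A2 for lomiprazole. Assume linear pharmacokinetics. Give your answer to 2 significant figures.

0.86

Let fm be the CYP1A2 fraction. New clearance relative to baseline = fm × 0.46 + (1 − fm).
AUC ratio = 1 / (new CL fraction), so new CL fraction = 1 / 1.87 = 0.5348.
fm × 0.46 + 1 − fm = 0.5348  ⇒  fm × (0.46 − 1) = −0.4652  ⇒  fm = 0.86.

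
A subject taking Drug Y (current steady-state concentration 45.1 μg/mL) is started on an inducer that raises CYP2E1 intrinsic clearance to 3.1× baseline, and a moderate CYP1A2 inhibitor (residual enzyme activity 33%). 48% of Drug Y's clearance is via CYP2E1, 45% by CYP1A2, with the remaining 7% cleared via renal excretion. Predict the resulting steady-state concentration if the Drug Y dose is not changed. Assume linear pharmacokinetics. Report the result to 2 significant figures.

26 μg/mL

CYP2E1: 0.48 × 3.1 = 1.488
CYP1A2: 0.45 × 0.33 = 0.1485
Other: 0.07 (unchanged)
CL_new/CL_old = 1.488 + 0.1485 + 0.07 = 1.7065.
Dividing the baseline by the relative clearance: 45.1 / 1.7065 = 26 μg/mL.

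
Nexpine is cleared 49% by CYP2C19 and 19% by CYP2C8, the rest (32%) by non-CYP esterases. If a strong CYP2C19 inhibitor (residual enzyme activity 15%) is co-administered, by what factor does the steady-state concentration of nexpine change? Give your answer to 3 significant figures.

1.71

The CYP2C19 pathway (49% of clearance) is reduced to 0.15× activity: 0.49 × 0.15 = 0.0735.
CYP2C8 (19%) and the residual 32% are unaffected.
New clearance relative to baseline: 0.0735 + 0.19 + 0.32 = 0.5835.
Steady-state concentration is inversely proportional to clearance, so the fold-change is 1 / 0.5835 = 1.71.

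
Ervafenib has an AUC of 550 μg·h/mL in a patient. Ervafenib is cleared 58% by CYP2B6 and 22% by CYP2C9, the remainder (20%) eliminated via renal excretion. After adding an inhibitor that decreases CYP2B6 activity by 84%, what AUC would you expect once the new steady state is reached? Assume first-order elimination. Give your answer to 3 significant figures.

CYP2B6: 0.58 × 0.16 = 0.0928
CYP2C9: 0.22 (unchanged)
Other: 0.2 (unchanged)
Relative clearance = 0.0928 + 0.22 + 0.2 = 0.5128.
New AUC = baseline ÷ relative clearance = 550 / 0.5128 = 1.07 × 10³ μg·h/mL.

1.07 × 10³ μg·h/mL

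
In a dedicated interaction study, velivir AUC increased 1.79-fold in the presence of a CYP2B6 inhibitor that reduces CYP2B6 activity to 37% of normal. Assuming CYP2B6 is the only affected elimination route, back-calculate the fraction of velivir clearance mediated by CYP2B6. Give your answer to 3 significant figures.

0.701

Call the CYP2B6 fraction fm. After the interaction, CL_new/CL_old = fm × 0.37 + (1 − fm).
AUC ratio = 1 / (new CL fraction), so new CL fraction = 1 / 1.79 = 0.5587.
fm × 0.37 + 1 − fm = 0.5587  ⇒  fm × (0.37 − 1) = −0.4413  ⇒  fm = 0.701.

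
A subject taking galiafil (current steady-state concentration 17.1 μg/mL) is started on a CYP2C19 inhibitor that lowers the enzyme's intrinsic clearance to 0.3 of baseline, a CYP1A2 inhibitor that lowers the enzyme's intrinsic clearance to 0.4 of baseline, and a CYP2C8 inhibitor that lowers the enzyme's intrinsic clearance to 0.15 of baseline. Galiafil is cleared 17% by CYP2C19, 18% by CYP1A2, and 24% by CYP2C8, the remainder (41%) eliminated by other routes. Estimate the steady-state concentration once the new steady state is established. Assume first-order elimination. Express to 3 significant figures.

The CYP2C19 pathway (17% of clearance) falls to 0.3× activity: 0.17 × 0.3 = 0.051.
The CYP1A2 pathway (18% of clearance) drops to 0.4× activity: 0.18 × 0.4 = 0.072.
The CYP2C8 pathway (24% of clearance) falls to 0.15× activity: 0.24 × 0.15 = 0.036.
The remaining 41% of clearance is unaffected.
Relative clearance = 0.051 + 0.072 + 0.036 + 0.41 = 0.569.
Dividing the baseline by the relative clearance: 17.1 / 0.569 = 30.1 μg/mL.

30.1 μg/mL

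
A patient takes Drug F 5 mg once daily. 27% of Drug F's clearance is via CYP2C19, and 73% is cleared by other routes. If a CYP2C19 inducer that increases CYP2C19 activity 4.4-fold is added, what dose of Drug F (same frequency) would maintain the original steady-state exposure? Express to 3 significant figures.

CYP2C19: 0.27 × 4.4 = 1.188
Other: 0.73 (unchanged)
Relative clearance = 1.188 + 0.73 = 1.918.
To maintain the same steady-state level, dose must scale with clearance: new dose = 5 × 1.918 = 9.59 mg.

9.59 mg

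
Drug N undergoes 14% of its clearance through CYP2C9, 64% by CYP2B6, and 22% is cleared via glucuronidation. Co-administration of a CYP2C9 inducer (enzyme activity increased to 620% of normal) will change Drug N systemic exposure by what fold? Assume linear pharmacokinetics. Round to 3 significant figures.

CYP2C9: 0.14 × 6.2 = 0.868
CYP2B6: 0.64 (unchanged)
Other: 0.22 (unchanged)
Relative clearance = 0.868 + 0.64 + 0.22 = 1.728.
Since systemic exposure ∝ 1/CL, the ratio is 1 / 1.728 = 0.579.

0.579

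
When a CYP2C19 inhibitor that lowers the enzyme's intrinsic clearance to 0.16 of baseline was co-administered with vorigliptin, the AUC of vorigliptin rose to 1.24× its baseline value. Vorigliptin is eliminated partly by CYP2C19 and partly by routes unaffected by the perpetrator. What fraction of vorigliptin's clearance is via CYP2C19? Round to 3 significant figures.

0.230

CL'/CL = 1 / 1.24 = 0.8065
0.16·fm + (1 − fm) = 0.8065
fm = (0.8065 − 1) / (0.16 − 1) = 0.230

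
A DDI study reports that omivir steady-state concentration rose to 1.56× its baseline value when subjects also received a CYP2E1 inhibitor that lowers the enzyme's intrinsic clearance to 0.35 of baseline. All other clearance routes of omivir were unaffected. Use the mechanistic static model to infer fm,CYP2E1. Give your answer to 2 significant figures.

Let fm be the CYP2E1 fraction. New clearance relative to baseline = fm × 0.35 + (1 − fm).
Steady-state concentration ratio = 1 / (new CL fraction), so new CL fraction = 1 / 1.56 = 0.641.
fm × 0.35 + 1 − fm = 0.641  ⇒  fm × (0.35 − 1) = −0.359  ⇒  fm = 0.55.

0.55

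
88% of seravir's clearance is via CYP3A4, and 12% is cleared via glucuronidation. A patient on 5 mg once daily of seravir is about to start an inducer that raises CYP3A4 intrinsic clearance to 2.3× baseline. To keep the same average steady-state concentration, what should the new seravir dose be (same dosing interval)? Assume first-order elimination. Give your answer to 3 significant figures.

The CYP3A4 pathway (88% of clearance) is boosted to 2.3× activity: 0.88 × 2.3 = 2.024.
Non-CYP routes (12%) are unchanged.
Relative clearance = 2.024 + 0.12 = 2.144.
To maintain the same steady-state level, dose must scale with clearance: new dose = 5 × 2.144 = 10.7 mg.

10.7 mg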